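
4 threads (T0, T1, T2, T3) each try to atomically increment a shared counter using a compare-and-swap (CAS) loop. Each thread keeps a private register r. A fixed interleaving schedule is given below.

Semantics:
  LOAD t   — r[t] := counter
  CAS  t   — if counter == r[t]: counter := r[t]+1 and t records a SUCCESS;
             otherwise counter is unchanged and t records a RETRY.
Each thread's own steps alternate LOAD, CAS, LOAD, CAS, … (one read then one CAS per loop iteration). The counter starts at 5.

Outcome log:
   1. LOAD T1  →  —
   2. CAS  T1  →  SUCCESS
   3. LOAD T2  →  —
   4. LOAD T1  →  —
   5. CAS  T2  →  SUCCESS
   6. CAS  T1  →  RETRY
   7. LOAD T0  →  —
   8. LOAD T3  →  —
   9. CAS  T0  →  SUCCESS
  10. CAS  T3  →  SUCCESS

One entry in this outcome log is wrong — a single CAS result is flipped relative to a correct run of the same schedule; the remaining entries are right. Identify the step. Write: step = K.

Correct run:
#1 T1 reads 5
#2 T1 CAS(5→6) writes; counter now 6
#3 T2 reads 6
#4 T1 reads 6
#5 T2 CAS(6→7) writes; counter now 7
#6 T1 CAS(6→7) fails; counter now 7
#7 T0 reads 7
#8 T3 reads 7
#9 T0 CAS(7→8) writes; counter now 8
#10 T3 CAS(7→8) fails; counter now 8
Log disagrees first at step 10.

step = 10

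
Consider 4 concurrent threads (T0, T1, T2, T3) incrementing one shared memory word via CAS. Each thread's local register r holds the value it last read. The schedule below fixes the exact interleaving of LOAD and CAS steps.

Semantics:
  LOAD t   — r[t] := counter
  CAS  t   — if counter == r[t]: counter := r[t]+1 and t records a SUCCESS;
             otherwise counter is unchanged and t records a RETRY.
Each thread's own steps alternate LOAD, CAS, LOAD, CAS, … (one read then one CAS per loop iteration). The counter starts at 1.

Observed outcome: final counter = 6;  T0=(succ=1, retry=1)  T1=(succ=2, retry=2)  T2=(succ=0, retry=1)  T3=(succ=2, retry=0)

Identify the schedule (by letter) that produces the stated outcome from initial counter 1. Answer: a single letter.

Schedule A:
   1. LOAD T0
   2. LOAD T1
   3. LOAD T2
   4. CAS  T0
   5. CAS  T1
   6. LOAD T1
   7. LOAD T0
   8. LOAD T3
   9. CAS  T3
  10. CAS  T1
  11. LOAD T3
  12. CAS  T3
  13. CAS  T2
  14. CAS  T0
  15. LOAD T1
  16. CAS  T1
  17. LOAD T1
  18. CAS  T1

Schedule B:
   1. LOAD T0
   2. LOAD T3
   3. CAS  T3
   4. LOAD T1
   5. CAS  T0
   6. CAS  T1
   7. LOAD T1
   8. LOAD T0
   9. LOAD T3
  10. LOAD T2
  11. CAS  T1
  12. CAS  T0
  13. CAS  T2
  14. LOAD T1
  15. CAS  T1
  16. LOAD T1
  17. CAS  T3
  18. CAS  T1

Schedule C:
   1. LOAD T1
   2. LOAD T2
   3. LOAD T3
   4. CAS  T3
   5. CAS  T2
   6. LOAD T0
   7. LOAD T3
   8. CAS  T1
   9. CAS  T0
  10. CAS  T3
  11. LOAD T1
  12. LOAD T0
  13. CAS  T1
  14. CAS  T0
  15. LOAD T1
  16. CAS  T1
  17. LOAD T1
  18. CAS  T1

A

Simulating candidate A:
step 1: T0 LOAD ⇒ load; ctr=1 reg=1
step 2: T1 LOAD ⇒ load; ctr=1 reg=1
step 3: T2 LOAD ⇒ load; ctr=1 reg=1
step 4: T0 CAS ⇒ ok; ctr=2 reg=1
step 5: T1 CAS ⇒ retry; ctr=2 reg=1
step 6: T1 LOAD ⇒ load; ctr=2 reg=2
step 7: T0 LOAD ⇒ load; ctr=2 reg=2
step 8: T3 LOAD ⇒ load; ctr=2 reg=2
step 9: T3 CAS ⇒ ok; ctr=3 reg=2
step 10: T1 CAS ⇒ retry; ctr=3 reg=2
step 11: T3 LOAD ⇒ load; ctr=3 reg=3
step 12: T3 CAS ⇒ ok; ctr=4 reg=3
step 13: T2 CAS ⇒ retry; ctr=4 reg=1
step 14: T0 CAS ⇒ retry; ctr=4 reg=2
step 15: T1 LOAD ⇒ load; ctr=4 reg=4
step 16: T1 CAS ⇒ ok; ctr=5 reg=4
step 17: T1 LOAD ⇒ load; ctr=5 reg=5
step 18: T1 CAS ⇒ ok; ctr=6 reg=5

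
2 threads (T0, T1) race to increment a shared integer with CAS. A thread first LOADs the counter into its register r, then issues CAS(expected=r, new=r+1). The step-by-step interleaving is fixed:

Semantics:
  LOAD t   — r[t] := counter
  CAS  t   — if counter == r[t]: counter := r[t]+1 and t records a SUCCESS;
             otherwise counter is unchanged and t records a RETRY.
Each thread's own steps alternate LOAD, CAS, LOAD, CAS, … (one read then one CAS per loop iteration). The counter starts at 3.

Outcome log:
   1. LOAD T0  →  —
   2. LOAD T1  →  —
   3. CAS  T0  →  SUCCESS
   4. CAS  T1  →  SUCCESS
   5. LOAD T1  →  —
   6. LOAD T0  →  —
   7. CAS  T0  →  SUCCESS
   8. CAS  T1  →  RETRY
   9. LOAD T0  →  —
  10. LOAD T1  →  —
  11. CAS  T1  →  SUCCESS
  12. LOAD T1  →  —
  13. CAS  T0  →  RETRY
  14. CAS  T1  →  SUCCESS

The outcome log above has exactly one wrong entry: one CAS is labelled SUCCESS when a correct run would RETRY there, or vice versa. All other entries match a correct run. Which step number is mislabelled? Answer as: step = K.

step = 4

Correct run:
#1 T0 reads 3
#2 T1 reads 3
#3 T0 CAS(3→4) writes; counter now 4
#4 T1 CAS(3→4) fails; counter now 4
#5 T1 reads 4
#6 T0 reads 4
#7 T0 CAS(4→5) writes; counter now 5
#8 T1 CAS(4→5) fails; counter now 5
#9 T0 reads 5
#10 T1 reads 5
#11 T1 CAS(5→6) writes; counter now 6
#12 T1 reads 6
#13 T0 CAS(5→6) fails; counter now 6
#14 T1 CAS(6→7) writes; counter now 7
Mismatch at 4.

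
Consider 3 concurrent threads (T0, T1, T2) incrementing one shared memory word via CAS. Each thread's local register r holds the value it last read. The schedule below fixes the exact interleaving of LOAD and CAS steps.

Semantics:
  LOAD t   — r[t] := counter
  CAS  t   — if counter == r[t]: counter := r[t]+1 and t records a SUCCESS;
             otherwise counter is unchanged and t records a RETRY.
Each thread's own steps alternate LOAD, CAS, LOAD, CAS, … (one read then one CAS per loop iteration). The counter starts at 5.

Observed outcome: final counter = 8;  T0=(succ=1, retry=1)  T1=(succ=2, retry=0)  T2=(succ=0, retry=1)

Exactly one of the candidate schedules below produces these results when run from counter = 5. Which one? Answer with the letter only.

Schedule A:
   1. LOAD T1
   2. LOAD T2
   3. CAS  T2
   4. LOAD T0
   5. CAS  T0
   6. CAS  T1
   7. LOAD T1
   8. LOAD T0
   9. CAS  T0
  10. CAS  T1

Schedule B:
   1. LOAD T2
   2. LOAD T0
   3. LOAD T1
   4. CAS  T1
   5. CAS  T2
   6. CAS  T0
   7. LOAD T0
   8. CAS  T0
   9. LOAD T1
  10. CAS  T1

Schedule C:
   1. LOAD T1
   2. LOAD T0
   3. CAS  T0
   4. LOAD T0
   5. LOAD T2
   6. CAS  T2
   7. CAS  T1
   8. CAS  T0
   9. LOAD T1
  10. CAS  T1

Run B:
#1 T2 reads 5
#2 T0 reads 5
#3 T1 reads 5
#4 T1 CAS(5→6) writes; counter now 6
#5 T2 CAS(5→6) fails; counter now 6
#6 T0 CAS(5→6) fails; counter now 6
#7 T0 reads 6
#8 T0 CAS(6→7) writes; counter now 7
#9 T1 reads 7
#10 T1 CAS(7→8) writes; counter now 8

B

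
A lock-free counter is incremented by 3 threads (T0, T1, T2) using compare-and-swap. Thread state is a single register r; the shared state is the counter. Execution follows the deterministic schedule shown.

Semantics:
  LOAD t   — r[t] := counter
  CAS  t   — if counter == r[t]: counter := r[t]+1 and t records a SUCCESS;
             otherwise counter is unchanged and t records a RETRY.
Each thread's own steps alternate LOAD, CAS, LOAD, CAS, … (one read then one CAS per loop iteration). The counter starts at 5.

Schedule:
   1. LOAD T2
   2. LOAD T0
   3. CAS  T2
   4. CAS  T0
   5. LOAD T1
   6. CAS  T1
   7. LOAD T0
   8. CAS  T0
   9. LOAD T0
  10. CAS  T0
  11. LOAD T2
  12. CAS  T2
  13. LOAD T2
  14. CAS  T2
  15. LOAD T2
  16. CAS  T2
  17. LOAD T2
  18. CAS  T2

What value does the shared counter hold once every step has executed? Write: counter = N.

T2 LOAD — after: cnt=5, r=5 — load
T0 LOAD — after: cnt=5, r=5 — load
T2 CAS — after: cnt=6, r=5 — ok
T0 CAS — after: cnt=6, r=5 — retry
T1 LOAD — after: cnt=6, r=6 — load
T1 CAS — after: cnt=7, r=6 — ok
T0 LOAD — after: cnt=7, r=7 — load
T0 CAS — after: cnt=8, r=7 — ok
T0 LOAD — after: cnt=8, r=8 — load
T0 CAS — after: cnt=9, r=8 — ok
T2 LOAD — after: cnt=9, r=9 — load
T2 CAS — after: cnt=10, r=9 — ok
T2 LOAD — after: cnt=10, r=10 — load
T2 CAS — after: cnt=11, r=10 — ok
T2 LOAD — after: cnt=11, r=11 — load
T2 CAS — after: cnt=12, r=11 — ok
T2 LOAD — after: cnt=12, r=12 — load
T2 CAS — after: cnt=13, r=12 — ok

counter = 13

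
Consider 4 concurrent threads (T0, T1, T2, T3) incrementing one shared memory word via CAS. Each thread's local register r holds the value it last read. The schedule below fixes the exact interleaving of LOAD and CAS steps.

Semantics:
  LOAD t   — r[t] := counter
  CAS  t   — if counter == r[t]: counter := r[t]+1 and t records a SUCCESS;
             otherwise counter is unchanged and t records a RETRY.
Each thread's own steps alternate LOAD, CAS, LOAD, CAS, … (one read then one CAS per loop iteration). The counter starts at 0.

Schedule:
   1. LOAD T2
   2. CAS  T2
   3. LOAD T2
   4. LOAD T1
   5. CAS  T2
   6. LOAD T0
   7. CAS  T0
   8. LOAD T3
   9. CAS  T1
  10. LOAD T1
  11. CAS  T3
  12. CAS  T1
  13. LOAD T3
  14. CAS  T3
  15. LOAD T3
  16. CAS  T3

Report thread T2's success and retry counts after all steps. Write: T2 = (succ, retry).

step 1: T2 LOAD ⇒ load; ctr=0 reg=0
step 2: T2 CAS ⇒ ok; ctr=1 reg=0
step 3: T2 LOAD ⇒ load; ctr=1 reg=1
step 4: T1 LOAD ⇒ load; ctr=1 reg=1
step 5: T2 CAS ⇒ ok; ctr=2 reg=1
step 6: T0 LOAD ⇒ load; ctr=2 reg=2
step 7: T0 CAS ⇒ ok; ctr=3 reg=2
step 8: T3 LOAD ⇒ load; ctr=3 reg=3
step 9: T1 CAS ⇒ retry; ctr=3 reg=1
step 10: T1 LOAD ⇒ load; ctr=3 reg=3
step 11: T3 CAS ⇒ ok; ctr=4 reg=3
step 12: T1 CAS ⇒ retry; ctr=4 reg=3
step 13: T3 LOAD ⇒ load; ctr=4 reg=4
step 14: T3 CAS ⇒ ok; ctr=5 reg=4
step 15: T3 LOAD ⇒ load; ctr=5 reg=5
step 16: T3 CAS ⇒ ok; ctr=6 reg=5

T2 = (2, 0)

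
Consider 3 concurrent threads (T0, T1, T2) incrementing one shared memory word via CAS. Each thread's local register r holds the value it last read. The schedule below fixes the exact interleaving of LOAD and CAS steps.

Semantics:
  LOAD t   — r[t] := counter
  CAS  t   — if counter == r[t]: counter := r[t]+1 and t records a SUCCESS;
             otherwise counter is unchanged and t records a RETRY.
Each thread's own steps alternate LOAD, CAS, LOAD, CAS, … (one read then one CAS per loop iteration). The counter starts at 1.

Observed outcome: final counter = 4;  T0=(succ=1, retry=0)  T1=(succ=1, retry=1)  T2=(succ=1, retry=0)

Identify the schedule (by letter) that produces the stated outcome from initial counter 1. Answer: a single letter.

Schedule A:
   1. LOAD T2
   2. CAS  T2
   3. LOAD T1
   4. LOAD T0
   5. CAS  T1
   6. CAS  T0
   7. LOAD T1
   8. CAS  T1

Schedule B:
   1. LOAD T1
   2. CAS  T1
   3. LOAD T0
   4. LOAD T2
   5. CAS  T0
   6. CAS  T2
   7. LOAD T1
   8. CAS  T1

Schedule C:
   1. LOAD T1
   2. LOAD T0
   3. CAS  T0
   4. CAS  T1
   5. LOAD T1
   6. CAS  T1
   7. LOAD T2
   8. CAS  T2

Tracing schedule C:
T1 LOAD — after: cnt=1, r=1 — load
T0 LOAD — after: cnt=1, r=1 — load
T0 CAS — after: cnt=2, r=1 — ok
T1 CAS — after: cnt=2, r=1 — retry
T1 LOAD — after: cnt=2, r=2 — load
T1 CAS — after: cnt=3, r=2 — ok
T2 LOAD — after: cnt=3, r=3 — load
T2 CAS — after: cnt=4, r=3 — ok

C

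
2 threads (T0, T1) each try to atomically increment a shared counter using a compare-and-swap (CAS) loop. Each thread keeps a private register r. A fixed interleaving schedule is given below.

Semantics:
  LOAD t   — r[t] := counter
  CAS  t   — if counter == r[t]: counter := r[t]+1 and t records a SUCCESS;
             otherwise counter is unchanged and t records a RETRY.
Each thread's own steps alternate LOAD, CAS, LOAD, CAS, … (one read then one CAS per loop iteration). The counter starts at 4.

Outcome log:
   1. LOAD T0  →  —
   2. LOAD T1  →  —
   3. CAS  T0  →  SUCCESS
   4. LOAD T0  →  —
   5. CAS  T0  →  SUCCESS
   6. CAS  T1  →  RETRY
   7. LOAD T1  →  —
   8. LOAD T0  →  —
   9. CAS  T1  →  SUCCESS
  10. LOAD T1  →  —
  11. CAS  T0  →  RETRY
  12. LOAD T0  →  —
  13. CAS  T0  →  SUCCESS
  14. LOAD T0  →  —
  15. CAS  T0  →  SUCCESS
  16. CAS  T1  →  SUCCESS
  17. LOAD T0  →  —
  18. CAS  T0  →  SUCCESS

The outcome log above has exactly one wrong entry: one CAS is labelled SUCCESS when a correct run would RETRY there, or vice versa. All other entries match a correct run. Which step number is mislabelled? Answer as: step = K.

Correct run:
T0 LOAD — after: cnt=4, r=4 — load
T1 LOAD — after: cnt=4, r=4 — load
T0 CAS — after: cnt=5, r=4 — ok
T0 LOAD — after: cnt=5, r=5 — load
T0 CAS — after: cnt=6, r=5 — ok
T1 CAS — after: cnt=6, r=4 — retry
T1 LOAD — after: cnt=6, r=6 — load
T0 LOAD — after: cnt=6, r=6 — load
T1 CAS — after: cnt=7, r=6 — ok
T1 LOAD — after: cnt=7, r=7 — load
T0 CAS — after: cnt=7, r=6 — retry
T0 LOAD — after: cnt=7, r=7 — load
T0 CAS — after: cnt=8, r=7 — ok
T0 LOAD — after: cnt=8, r=8 — load
T0 CAS — after: cnt=9, r=8 — ok
T1 CAS — after: cnt=9, r=7 — retry
T0 LOAD — after: cnt=9, r=9 — load
T0 CAS — after: cnt=10, r=9 — ok
Flip is step 16.

step = 16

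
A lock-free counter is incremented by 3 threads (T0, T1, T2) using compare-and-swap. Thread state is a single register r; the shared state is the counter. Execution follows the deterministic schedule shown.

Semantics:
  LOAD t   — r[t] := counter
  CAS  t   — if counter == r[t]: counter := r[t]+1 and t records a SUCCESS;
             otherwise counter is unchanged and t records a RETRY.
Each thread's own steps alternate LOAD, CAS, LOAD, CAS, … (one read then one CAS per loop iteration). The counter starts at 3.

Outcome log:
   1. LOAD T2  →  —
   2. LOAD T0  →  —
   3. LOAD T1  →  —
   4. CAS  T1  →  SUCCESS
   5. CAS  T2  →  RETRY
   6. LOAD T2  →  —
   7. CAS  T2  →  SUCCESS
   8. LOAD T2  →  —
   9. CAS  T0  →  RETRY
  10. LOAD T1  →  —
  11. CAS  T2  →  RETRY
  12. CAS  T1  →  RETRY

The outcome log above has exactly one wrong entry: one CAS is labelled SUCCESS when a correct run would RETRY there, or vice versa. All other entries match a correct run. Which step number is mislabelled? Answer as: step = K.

step = 11

Correct run:
step 1: T2 LOAD ⇒ load; ctr=3 reg=3
step 2: T0 LOAD ⇒ load; ctr=3 reg=3
step 3: T1 LOAD ⇒ load; ctr=3 reg=3
step 4: T1 CAS ⇒ ok; ctr=4 reg=3
step 5: T2 CAS ⇒ retry; ctr=4 reg=3
step 6: T2 LOAD ⇒ load; ctr=4 reg=4
step 7: T2 CAS ⇒ ok; ctr=5 reg=4
step 8: T2 LOAD ⇒ load; ctr=5 reg=5
step 9: T0 CAS ⇒ retry; ctr=5 reg=3
step 10: T1 LOAD ⇒ load; ctr=5 reg=5
step 11: T2 CAS ⇒ ok; ctr=6 reg=5
step 12: T1 CAS ⇒ retry; ctr=6 reg=5
Mismatch at 11.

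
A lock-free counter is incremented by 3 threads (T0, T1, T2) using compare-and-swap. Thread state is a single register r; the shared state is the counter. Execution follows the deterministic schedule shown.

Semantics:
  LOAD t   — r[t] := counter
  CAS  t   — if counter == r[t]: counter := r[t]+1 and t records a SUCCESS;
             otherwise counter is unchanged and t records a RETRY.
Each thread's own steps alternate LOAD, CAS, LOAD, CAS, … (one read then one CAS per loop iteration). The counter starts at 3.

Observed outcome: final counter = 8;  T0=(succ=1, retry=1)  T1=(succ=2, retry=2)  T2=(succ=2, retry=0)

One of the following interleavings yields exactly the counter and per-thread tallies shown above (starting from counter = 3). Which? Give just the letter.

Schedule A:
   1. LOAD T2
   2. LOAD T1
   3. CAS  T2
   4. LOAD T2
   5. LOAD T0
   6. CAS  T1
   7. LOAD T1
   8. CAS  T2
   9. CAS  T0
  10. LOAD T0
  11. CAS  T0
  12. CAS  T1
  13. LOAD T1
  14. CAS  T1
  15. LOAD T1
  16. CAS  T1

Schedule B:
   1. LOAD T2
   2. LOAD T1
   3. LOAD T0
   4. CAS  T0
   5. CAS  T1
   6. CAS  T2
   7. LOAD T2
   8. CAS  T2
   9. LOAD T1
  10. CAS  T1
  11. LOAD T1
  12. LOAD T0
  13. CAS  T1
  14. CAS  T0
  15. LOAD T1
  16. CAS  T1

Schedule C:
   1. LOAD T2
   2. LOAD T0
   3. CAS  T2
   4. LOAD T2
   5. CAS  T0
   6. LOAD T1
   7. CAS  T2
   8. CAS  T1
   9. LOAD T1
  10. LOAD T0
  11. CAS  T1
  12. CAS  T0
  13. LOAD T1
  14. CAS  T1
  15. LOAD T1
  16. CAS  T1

A

Simulating candidate A:
T2 LOAD — after: cnt=3, r=3 — load
T1 LOAD — after: cnt=3, r=3 — load
T2 CAS — after: cnt=4, r=3 — ok
T2 LOAD — after: cnt=4, r=4 — load
T0 LOAD — after: cnt=4, r=4 — load
T1 CAS — after: cnt=4, r=3 — retry
T1 LOAD — after: cnt=4, r=4 — load
T2 CAS — after: cnt=5, r=4 — ok
T0 CAS — after: cnt=5, r=4 — retry
T0 LOAD — after: cnt=5, r=5 — load
T0 CAS — after: cnt=6, r=5 — ok
T1 CAS — after: cnt=6, r=4 — retry
T1 LOAD — after: cnt=6, r=6 — load
T1 CAS — after: cnt=7, r=6 — ok
T1 LOAD — after: cnt=7, r=7 — load
T1 CAS — after: cnt=8, r=7 — ok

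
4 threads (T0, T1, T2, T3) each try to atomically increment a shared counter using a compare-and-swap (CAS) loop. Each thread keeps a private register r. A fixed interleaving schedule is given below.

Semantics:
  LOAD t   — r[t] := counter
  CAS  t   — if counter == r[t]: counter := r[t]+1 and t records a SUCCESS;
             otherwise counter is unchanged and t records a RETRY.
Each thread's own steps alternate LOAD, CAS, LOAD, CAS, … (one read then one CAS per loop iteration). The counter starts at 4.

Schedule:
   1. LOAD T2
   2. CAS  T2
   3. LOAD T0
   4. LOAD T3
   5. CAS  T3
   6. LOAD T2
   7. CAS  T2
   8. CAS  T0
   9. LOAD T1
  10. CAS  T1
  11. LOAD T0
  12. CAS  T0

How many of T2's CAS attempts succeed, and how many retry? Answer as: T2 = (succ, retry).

   1) LOAD T2:  M=4  r_T2=4
   2) CAS  T2:  M=5  r_T2=4 ✓
   3) LOAD T0:  M=5  r_T0=5
   4) LOAD T3:  M=5  r_T3=5
   5) CAS  T3:  M=6  r_T3=5 ✓
   6) LOAD T2:  M=6  r_T2=6
   7) CAS  T2:  M=7  r_T2=6 ✓
   8) CAS  T0:  M=7  r_T0=5 ✗
   9) LOAD T1:  M=7  r_T1=7
  10) CAS  T1:  M=8  r_T1=7 ✓
  11) LOAD T0:  M=8  r_T0=8
  12) CAS  T0:  M=9  r_T0=8 ✓

T2 = (2, 0)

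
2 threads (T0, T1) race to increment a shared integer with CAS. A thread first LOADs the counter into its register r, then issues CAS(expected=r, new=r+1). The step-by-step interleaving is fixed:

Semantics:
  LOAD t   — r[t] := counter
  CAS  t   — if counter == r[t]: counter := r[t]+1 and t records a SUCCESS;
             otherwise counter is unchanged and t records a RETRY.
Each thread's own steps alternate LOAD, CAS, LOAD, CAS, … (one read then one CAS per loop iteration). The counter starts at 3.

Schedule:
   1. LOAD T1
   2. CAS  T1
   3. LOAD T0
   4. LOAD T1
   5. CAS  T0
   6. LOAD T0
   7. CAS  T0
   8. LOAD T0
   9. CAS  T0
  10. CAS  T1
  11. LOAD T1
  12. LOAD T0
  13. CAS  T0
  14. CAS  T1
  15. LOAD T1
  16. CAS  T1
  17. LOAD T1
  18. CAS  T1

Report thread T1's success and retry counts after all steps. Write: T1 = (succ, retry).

T1 LOAD — after: cnt=3, r=3 — load
T1 CAS — after: cnt=4, r=3 — ok
T0 LOAD — after: cnt=4, r=4 — load
T1 LOAD — after: cnt=4, r=4 — load
T0 CAS — after: cnt=5, r=4 — ok
T0 LOAD — after: cnt=5, r=5 — load
T0 CAS — after: cnt=6, r=5 — ok
T0 LOAD — after: cnt=6, r=6 — load
T0 CAS — after: cnt=7, r=6 — ok
T1 CAS — after: cnt=7, r=4 — retry
T1 LOAD — after: cnt=7, r=7 — load
T0 LOAD — after: cnt=7, r=7 — load
T0 CAS — after: cnt=8, r=7 — ok
T1 CAS — after: cnt=8, r=7 — retry
T1 LOAD — after: cnt=8, r=8 — load
T1 CAS — after: cnt=9, r=8 — ok
T1 LOAD — after: cnt=9, r=9 — load
T1 CAS — after: cnt=10, r=9 — ok

T1 = (3, 2)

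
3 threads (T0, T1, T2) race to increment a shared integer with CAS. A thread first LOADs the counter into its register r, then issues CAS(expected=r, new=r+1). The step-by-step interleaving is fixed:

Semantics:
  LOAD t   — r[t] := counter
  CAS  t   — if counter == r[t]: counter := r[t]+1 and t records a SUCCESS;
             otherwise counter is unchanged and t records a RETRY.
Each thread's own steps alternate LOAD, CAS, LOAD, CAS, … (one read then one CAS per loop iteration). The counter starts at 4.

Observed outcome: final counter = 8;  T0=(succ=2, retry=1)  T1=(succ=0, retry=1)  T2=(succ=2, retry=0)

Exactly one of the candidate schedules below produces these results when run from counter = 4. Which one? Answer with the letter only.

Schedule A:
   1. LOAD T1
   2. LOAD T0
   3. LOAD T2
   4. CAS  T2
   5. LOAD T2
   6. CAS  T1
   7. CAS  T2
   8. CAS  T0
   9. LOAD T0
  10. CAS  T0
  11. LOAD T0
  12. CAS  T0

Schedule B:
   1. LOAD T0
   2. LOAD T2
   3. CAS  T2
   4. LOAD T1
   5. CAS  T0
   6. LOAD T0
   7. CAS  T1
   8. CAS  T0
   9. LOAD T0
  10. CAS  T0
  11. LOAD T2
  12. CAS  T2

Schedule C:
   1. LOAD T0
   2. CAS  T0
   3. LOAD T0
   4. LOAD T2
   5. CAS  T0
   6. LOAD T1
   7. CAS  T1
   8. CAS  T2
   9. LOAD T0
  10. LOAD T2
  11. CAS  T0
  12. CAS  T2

A

Run A:
[1] T1.load  rd  (counter 4, T1.r 4)
[2] T0.load  rd  (counter 4, T0.r 4)
[3] T2.load  rd  (counter 4, T2.r 4)
[4] T2.cas  hit  (counter 5, T2.r 4)
[5] T2.load  rd  (counter 5, T2.r 5)
[6] T1.cas  miss  (counter 5, T1.r 4)
[7] T2.cas  hit  (counter 6, T2.r 5)
[8] T0.cas  miss  (counter 6, T0.r 4)
[9] T0.load  rd  (counter 6, T0.r 6)
[10] T0.cas  hit  (counter 7, T0.r 6)
[11] T0.load  rd  (counter 7, T0.r 7)
[12] T0.cas  hit  (counter 8, T0.r 7)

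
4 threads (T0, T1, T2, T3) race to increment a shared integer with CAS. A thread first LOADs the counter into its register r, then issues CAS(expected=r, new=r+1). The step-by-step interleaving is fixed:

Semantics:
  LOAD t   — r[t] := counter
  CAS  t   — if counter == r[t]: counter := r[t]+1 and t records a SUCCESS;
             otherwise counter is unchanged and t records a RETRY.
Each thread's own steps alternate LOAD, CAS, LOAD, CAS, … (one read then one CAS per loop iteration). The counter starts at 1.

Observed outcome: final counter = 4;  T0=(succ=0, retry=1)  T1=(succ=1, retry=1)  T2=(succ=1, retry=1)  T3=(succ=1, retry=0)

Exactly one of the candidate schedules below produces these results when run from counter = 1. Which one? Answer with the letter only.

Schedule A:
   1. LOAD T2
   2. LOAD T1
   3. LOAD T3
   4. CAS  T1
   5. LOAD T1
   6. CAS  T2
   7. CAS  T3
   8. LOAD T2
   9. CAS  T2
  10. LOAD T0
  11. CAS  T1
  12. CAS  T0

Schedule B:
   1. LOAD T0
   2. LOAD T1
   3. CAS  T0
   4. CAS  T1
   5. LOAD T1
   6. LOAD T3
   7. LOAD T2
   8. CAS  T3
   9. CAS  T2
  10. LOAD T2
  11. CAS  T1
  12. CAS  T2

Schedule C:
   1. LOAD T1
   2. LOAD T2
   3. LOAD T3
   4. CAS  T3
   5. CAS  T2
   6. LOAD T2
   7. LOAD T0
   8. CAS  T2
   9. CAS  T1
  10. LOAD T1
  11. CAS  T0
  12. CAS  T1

Simulating candidate C:
T1 LOAD — after: cnt=1, r=1 — load
T2 LOAD — after: cnt=1, r=1 — load
T3 LOAD — after: cnt=1, r=1 — load
T3 CAS — after: cnt=2, r=1 — ok
T2 CAS — after: cnt=2, r=1 — retry
T2 LOAD — after: cnt=2, r=2 — load
T0 LOAD — after: cnt=2, r=2 — load
T2 CAS — after: cnt=3, r=2 — ok
T1 CAS — after: cnt=3, r=1 — retry
T1 LOAD — after: cnt=3, r=3 — load
T0 CAS — after: cnt=3, r=2 — retry
T1 CAS — after: cnt=4, r=3 — ok

C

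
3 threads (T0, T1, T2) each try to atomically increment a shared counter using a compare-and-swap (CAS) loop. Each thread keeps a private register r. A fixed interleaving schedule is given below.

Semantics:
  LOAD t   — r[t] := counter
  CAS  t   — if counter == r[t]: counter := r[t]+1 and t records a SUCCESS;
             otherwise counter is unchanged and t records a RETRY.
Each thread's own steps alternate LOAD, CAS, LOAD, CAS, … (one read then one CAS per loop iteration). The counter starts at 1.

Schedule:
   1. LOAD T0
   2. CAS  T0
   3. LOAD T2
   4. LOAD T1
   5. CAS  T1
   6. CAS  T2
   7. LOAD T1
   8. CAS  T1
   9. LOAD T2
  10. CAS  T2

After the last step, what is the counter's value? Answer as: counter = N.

   1) LOAD T0:  M=1  r_T0=1
   2) CAS  T0:  M=2  r_T0=1 ✓
   3) LOAD T2:  M=2  r_T2=2
   4) LOAD T1:  M=2  r_T1=2
   5) CAS  T1:  M=3  r_T1=2 ✓
   6) CAS  T2:  M=3  r_T2=2 ✗
   7) LOAD T1:  M=3  r_T1=3
   8) CAS  T1:  M=4  r_T1=3 ✓
   9) LOAD T2:  M=4  r_T2=4
  10) CAS  T2:  M=5  r_T2=4 ✓

counter = 5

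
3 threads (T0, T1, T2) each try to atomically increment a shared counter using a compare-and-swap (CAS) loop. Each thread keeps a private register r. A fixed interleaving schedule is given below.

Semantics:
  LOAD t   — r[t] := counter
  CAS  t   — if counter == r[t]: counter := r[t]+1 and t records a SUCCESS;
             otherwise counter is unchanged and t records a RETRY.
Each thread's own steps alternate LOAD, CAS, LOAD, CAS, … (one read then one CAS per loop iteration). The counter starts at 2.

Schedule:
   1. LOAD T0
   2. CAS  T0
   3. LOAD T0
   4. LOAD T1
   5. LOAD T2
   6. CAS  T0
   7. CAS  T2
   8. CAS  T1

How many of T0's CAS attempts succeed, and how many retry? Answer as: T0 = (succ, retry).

[1] T0.load  rd  (counter 2, T0.r 2)
[2] T0.cas  hit  (counter 3, T0.r 2)
[3] T0.load  rd  (counter 3, T0.r 3)
[4] T1.load  rd  (counter 3, T1.r 3)
[5] T2.load  rd  (counter 3, T2.r 3)
[6] T0.cas  hit  (counter 4, T0.r 3)
[7] T2.cas  miss  (counter 4, T2.r 3)
[8] T1.cas  miss  (counter 4, T1.r 3)

T0 = (2, 0)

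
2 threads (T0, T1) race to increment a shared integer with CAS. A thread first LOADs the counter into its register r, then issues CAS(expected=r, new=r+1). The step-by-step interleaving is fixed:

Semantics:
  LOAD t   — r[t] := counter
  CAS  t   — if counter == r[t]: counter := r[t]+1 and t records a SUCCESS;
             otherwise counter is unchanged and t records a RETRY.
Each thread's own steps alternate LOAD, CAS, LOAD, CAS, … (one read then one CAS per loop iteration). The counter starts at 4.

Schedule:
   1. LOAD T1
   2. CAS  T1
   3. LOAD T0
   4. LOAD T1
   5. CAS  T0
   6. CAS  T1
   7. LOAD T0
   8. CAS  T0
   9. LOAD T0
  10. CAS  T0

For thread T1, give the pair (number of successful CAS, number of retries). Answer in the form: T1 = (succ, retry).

T1 = (1, 1)

#1 T1 reads 4
#2 T1 CAS(4→5) writes; counter now 5
#3 T0 reads 5
#4 T1 reads 5
#5 T0 CAS(5→6) writes; counter now 6
#6 T1 CAS(5→6) fails; counter now 6
#7 T0 reads 6
#8 T0 CAS(6→7) writes; counter now 7
#9 T0 reads 7
#10 T0 CAS(7→8) writes; counter now 8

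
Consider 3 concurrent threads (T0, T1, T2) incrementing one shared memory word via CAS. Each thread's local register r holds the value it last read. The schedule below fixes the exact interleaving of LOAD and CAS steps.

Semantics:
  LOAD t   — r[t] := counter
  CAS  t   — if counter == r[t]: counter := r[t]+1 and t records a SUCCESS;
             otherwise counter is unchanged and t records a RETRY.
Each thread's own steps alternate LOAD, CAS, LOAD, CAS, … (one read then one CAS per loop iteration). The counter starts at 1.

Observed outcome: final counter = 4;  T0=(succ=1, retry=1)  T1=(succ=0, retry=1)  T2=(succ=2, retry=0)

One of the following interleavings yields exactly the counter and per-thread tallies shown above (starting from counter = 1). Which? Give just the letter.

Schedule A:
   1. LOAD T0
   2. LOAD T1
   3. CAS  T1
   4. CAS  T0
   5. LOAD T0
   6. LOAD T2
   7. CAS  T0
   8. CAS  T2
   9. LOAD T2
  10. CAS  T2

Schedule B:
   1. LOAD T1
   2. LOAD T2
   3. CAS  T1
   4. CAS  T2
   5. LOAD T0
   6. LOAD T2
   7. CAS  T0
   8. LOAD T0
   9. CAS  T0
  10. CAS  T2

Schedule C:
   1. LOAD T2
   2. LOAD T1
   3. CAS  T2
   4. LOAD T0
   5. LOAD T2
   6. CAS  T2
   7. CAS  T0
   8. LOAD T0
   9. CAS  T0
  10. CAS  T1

C

Run C:
1. LOAD T2 → mem=1 r[T2]=1 [LOAD]
2. LOAD T1 → mem=1 r[T1]=1 [LOAD]
3. CAS T2 → mem=2 r[T2]=1 [OK]
4. LOAD T0 → mem=2 r[T0]=2 [LOAD]
5. LOAD T2 → mem=2 r[T2]=2 [LOAD]
6. CAS T2 → mem=3 r[T2]=2 [OK]
7. CAS T0 → mem=3 r[T0]=2 [RETRY]
8. LOAD T0 → mem=3 r[T0]=3 [LOAD]
9. CAS T0 → mem=4 r[T0]=3 [OK]
10. CAS T1 → mem=4 r[T1]=1 [RETRY]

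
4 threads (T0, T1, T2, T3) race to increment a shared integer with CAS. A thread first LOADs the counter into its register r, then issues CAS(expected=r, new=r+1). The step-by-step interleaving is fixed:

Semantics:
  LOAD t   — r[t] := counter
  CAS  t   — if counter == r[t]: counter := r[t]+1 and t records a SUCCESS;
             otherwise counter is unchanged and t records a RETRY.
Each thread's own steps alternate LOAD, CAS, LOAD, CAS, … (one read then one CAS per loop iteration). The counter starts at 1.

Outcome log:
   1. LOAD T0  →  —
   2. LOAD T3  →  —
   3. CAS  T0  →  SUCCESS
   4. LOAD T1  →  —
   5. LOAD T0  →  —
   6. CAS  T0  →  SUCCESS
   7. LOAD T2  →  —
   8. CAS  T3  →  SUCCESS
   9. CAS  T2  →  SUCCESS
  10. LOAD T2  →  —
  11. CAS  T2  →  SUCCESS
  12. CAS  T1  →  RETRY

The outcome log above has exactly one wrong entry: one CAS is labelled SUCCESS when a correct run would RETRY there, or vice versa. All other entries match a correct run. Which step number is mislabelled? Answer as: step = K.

step = 8

Reference trace:
[1] T0.load  rd  (counter 1, T0.r 1)
[2] T3.load  rd  (counter 1, T3.r 1)
[3] T0.cas  hit  (counter 2, T0.r 1)
[4] T1.load  rd  (counter 2, T1.r 2)
[5] T0.load  rd  (counter 2, T0.r 2)
[6] T0.cas  hit  (counter 3, T0.r 2)
[7] T2.load  rd  (counter 3, T2.r 3)
[8] T3.cas  miss  (counter 3, T3.r 1)
[9] T2.cas  hit  (counter 4, T2.r 3)
[10] T2.load  rd  (counter 4, T2.r 4)
[11] T2.cas  hit  (counter 5, T2.r 4)
[12] T1.cas  miss  (counter 5, T1.r 2)
Flip is step 8.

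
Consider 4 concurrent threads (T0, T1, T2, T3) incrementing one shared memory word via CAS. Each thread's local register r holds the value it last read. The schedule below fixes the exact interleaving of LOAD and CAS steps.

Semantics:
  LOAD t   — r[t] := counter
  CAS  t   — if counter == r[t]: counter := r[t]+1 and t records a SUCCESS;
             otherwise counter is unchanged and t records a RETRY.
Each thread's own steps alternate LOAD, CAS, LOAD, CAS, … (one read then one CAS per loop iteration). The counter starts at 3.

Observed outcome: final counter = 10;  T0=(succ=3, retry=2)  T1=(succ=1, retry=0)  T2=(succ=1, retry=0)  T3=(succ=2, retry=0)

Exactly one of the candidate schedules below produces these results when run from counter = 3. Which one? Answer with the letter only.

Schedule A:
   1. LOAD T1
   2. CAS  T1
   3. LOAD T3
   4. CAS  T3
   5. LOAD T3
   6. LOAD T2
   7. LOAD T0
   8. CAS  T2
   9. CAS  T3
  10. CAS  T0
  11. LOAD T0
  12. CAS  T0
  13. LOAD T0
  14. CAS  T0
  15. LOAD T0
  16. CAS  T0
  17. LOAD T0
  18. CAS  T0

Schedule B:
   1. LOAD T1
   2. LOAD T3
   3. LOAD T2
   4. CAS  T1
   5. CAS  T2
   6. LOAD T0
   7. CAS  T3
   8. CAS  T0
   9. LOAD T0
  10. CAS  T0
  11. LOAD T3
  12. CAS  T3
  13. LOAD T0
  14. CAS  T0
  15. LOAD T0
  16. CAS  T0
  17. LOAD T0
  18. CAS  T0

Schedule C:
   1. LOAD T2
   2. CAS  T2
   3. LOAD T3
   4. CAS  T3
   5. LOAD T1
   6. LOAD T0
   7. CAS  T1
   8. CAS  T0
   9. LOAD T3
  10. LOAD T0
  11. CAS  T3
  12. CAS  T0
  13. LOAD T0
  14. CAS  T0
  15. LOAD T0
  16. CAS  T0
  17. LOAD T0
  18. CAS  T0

C

Tracing schedule C:
   1) LOAD T2:  M=3  r_T2=3
   2) CAS  T2:  M=4  r_T2=3 ✓
   3) LOAD T3:  M=4  r_T3=4
   4) CAS  T3:  M=5  r_T3=4 ✓
   5) LOAD T1:  M=5  r_T1=5
   6) LOAD T0:  M=5  r_T0=5
   7) CAS  T1:  M=6  r_T1=5 ✓
   8) CAS  T0:  M=6  r_T0=5 ✗
   9) LOAD T3:  M=6  r_T3=6
  10) LOAD T0:  M=6  r_T0=6
  11) CAS  T3:  M=7  r_T3=6 ✓
  12) CAS  T0:  M=7  r_T0=6 ✗
  13) LOAD T0:  M=7  r_T0=7
  14) CAS  T0:  M=8  r_T0=7 ✓
  15) LOAD T0:  M=8  r_T0=8
  16) CAS  T0:  M=9  r_T0=8 ✓
  17) LOAD T0:  M=9  r_T0=9
  18) CAS  T0:  M=10  r_T0=9 ✓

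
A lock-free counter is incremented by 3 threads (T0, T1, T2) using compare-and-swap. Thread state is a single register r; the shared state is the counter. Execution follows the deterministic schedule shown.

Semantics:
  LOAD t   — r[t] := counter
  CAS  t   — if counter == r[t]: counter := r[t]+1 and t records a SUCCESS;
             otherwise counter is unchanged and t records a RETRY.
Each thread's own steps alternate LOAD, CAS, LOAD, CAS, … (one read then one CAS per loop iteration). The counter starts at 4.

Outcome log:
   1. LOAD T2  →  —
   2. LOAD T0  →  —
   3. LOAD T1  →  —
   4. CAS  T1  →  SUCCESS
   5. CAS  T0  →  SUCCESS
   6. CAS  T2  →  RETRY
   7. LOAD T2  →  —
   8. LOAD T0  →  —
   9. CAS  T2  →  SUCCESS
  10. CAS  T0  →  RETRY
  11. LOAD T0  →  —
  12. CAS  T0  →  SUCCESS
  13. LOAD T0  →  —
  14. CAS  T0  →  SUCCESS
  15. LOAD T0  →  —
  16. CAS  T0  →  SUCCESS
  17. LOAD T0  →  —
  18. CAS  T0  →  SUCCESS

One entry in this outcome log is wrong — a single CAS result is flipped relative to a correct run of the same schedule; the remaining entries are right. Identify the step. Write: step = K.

step = 5

Reference trace:
[1] T2.load  rd  (counter 4, T2.r 4)
[2] T0.load  rd  (counter 4, T0.r 4)
[3] T1.load  rd  (counter 4, T1.r 4)
[4] T1.cas  hit  (counter 5, T1.r 4)
[5] T0.cas  miss  (counter 5, T0.r 4)
[6] T2.cas  miss  (counter 5, T2.r 4)
[7] T2.load  rd  (counter 5, T2.r 5)
[8] T0.load  rd  (counter 5, T0.r 5)
[9] T2.cas  hit  (counter 6, T2.r 5)
[10] T0.cas  miss  (counter 6, T0.r 5)
[11] T0.load  rd  (counter 6, T0.r 6)
[12] T0.cas  hit  (counter 7, T0.r 6)
[13] T0.load  rd  (counter 7, T0.r 7)
[14] T0.cas  hit  (counter 8, T0.r 7)
[15] T0.load  rd  (counter 8, T0.r 8)
[16] T0.cas  hit  (counter 9, T0.r 8)
[17] T0.load  rd  (counter 9, T0.r 9)
[18] T0.cas  hit  (counter 10, T0.r 9)
Flip is step 5.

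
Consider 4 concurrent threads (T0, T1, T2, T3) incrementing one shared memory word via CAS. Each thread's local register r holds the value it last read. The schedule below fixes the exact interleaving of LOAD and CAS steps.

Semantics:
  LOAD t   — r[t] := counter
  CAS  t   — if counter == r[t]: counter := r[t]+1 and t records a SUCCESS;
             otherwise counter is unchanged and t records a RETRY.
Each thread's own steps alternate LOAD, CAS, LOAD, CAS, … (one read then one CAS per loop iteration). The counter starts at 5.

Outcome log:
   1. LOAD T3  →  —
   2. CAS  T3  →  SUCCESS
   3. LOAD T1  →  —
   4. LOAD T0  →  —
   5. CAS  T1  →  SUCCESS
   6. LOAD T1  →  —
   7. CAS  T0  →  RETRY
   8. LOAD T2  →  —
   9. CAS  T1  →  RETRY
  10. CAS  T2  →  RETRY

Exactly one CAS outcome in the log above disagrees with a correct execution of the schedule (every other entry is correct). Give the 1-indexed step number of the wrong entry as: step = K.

step = 9

Reference trace:
step 1: T3 LOAD ⇒ load; ctr=5 reg=5
step 2: T3 CAS ⇒ ok; ctr=6 reg=5
step 3: T1 LOAD ⇒ load; ctr=6 reg=6
step 4: T0 LOAD ⇒ load; ctr=6 reg=6
step 5: T1 CAS ⇒ ok; ctr=7 reg=6
step 6: T1 LOAD ⇒ load; ctr=7 reg=7
step 7: T0 CAS ⇒ retry; ctr=7 reg=6
step 8: T2 LOAD ⇒ load; ctr=7 reg=7
step 9: T1 CAS ⇒ ok; ctr=8 reg=7
step 10: T2 CAS ⇒ retry; ctr=8 reg=7
Flip is step 9.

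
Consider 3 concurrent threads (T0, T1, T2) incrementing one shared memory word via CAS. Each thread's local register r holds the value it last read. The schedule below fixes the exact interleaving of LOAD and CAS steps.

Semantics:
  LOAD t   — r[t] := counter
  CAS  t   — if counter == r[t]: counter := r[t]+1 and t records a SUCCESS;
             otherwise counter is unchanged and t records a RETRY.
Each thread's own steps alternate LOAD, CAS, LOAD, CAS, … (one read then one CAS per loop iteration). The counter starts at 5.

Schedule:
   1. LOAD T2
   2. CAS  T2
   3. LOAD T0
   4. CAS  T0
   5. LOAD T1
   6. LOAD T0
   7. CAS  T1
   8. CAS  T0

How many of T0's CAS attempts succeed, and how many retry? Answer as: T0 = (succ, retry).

#1 T2 reads 5
#2 T2 CAS(5→6) writes; counter now 6
#3 T0 reads 6
#4 T0 CAS(6→7) writes; counter now 7
#5 T1 reads 7
#6 T0 reads 7
#7 T1 CAS(7→8) writes; counter now 8
#8 T0 CAS(7→8) fails; counter now 8

T0 = (1, 1)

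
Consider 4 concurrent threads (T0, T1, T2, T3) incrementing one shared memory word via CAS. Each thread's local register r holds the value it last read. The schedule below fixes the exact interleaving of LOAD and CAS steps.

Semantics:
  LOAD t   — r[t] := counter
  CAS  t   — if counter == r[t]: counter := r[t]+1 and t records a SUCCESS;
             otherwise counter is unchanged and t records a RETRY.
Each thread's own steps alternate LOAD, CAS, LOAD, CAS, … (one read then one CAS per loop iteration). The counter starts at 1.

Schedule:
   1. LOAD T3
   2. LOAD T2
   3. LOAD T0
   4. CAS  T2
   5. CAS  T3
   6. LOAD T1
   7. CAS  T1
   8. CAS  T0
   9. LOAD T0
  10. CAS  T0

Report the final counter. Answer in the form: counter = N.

step 1: T3 LOAD ⇒ load; ctr=1 reg=1
step 2: T2 LOAD ⇒ load; ctr=1 reg=1
step 3: T0 LOAD ⇒ load; ctr=1 reg=1
step 4: T2 CAS ⇒ ok; ctr=2 reg=1
step 5: T3 CAS ⇒ retry; ctr=2 reg=1
step 6: T1 LOAD ⇒ load; ctr=2 reg=2
step 7: T1 CAS ⇒ ok; ctr=3 reg=2
step 8: T0 CAS ⇒ retry; ctr=3 reg=1
step 9: T0 LOAD ⇒ load; ctr=3 reg=3
step 10: T0 CAS ⇒ ok; ctr=4 reg=3

counter = 4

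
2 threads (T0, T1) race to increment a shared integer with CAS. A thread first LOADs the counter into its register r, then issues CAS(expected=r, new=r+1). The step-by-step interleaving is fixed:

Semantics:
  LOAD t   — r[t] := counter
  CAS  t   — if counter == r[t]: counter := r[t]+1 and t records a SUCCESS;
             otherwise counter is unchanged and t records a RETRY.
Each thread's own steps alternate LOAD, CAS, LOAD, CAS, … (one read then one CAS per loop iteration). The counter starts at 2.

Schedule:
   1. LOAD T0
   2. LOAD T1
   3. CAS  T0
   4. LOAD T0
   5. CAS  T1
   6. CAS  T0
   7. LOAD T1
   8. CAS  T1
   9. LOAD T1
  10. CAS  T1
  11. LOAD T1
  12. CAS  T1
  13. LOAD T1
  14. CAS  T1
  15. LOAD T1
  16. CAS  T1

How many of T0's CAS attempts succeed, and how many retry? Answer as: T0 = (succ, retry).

[1] T0.load  rd  (counter 2, T0.r 2)
[2] T1.load  rd  (counter 2, T1.r 2)
[3] T0.cas  hit  (counter 3, T0.r 2)
[4] T0.load  rd  (counter 3, T0.r 3)
[5] T1.cas  miss  (counter 3, T1.r 2)
[6] T0.cas  hit  (counter 4, T0.r 3)
[7] T1.load  rd  (counter 4, T1.r 4)
[8] T1.cas  hit  (counter 5, T1.r 4)
[9] T1.load  rd  (counter 5, T1.r 5)
[10] T1.cas  hit  (counter 6, T1.r 5)
[11] T1.load  rd  (counter 6, T1.r 6)
[12] T1.cas  hit  (counter 7, T1.r 6)
[13] T1.load  rd  (counter 7, T1.r 7)
[14] T1.cas  hit  (counter 8, T1.r 7)
[15] T1.load  rd  (counter 8, T1.r 8)
[16] T1.cas  hit  (counter 9, T1.r 8)

T0 = (2, 0)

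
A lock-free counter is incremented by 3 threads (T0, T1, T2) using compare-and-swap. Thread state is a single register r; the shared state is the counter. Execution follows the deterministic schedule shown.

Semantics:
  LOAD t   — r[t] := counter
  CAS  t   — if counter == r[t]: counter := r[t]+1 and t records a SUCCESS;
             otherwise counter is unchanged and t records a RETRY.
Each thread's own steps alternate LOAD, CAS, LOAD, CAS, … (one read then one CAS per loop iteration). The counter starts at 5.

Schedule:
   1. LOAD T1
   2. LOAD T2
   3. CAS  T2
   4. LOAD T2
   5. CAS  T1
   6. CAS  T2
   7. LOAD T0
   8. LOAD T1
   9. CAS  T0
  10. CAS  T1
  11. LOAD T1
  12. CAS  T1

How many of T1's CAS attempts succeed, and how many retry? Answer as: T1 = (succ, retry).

1. LOAD T1 → mem=5 r[T1]=5 [LOAD]
2. LOAD T2 → mem=5 r[T2]=5 [LOAD]
3. CAS T2 → mem=6 r[T2]=5 [OK]
4. LOAD T2 → mem=6 r[T2]=6 [LOAD]
5. CAS T1 → mem=6 r[T1]=5 [RETRY]
6. CAS T2 → mem=7 r[T2]=6 [OK]
7. LOAD T0 → mem=7 r[T0]=7 [LOAD]
8. LOAD T1 → mem=7 r[T1]=7 [LOAD]
9. CAS T0 → mem=8 r[T0]=7 [OK]
10. CAS T1 → mem=8 r[T1]=7 [RETRY]
11. LOAD T1 → mem=8 r[T1]=8 [LOAD]
12. CAS T1 → mem=9 r[T1]=8 [OK]

T1 = (1, 2)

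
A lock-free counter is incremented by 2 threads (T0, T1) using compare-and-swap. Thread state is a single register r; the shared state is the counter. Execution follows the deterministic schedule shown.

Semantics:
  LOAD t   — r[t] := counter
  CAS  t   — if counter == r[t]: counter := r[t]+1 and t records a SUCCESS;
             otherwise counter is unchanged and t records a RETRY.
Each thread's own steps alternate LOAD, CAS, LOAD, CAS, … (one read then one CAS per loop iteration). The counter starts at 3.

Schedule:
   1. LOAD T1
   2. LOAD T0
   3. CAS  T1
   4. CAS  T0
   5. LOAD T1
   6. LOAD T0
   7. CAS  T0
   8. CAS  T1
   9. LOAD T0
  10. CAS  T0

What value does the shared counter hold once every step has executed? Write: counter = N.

counter = 6

#1 T1 reads 3
#2 T0 reads 3
#3 T1 CAS(3→4) writes; counter now 4
#4 T0 CAS(3→4) fails; counter now 4
#5 T1 reads 4
#6 T0 reads 4
#7 T0 CAS(4→5) writes; counter now 5
#8 T1 CAS(4→5) fails; counter now 5
#9 T0 reads 5
#10 T0 CAS(5→6) writes; counter now 6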